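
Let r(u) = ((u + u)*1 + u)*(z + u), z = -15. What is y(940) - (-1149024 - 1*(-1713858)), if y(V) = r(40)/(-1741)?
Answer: -983378994/1741 ≈ -5.6484e+5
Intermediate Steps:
r(u) = 3*u*(-15 + u) (r(u) = ((u + u)*1 + u)*(-15 + u) = ((2*u)*1 + u)*(-15 + u) = (2*u + u)*(-15 + u) = (3*u)*(-15 + u) = 3*u*(-15 + u))
y(V) = -3000/1741 (y(V) = (3*40*(-15 + 40))/(-1741) = (3*40*25)*(-1/1741) = 3000*(-1/1741) = -3000/1741)
y(940) - (-1149024 - 1*(-1713858)) = -3000/1741 - (-1149024 - 1*(-1713858)) = -3000/1741 - (-1149024 + 1713858) = -3000/1741 - 1*564834 = -3000/1741 - 564834 = -983378994/1741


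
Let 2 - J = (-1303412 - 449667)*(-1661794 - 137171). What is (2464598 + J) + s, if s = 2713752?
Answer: -3153722584883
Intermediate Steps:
J = -3153727763233 (J = 2 - (-1303412 - 449667)*(-1661794 - 137171) = 2 - (-1753079)*(-1798965) = 2 - 1*3153727763235 = 2 - 3153727763235 = -3153727763233)
(2464598 + J) + s = (2464598 - 3153727763233) + 2713752 = -3153725298635 + 2713752 = -3153722584883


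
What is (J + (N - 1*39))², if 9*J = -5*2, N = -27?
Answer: 364816/81 ≈ 4503.9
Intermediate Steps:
J = -10/9 (J = (-5*2)/9 = (⅑)*(-10) = -10/9 ≈ -1.1111)
(J + (N - 1*39))² = (-10/9 + (-27 - 1*39))² = (-10/9 + (-27 - 39))² = (-10/9 - 66)² = (-604/9)² = 364816/81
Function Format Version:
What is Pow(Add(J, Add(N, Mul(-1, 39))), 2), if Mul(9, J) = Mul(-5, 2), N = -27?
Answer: Rational(364816, 81) ≈ 4503.9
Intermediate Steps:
J = Rational(-10, 9) (J = Mul(Rational(1, 9), Mul(-5, 2)) = Mul(Rational(1, 9), -10) = Rational(-10, 9) ≈ -1.1111)
Pow(Add(J, Add(N, Mul(-1, 39))), 2) = Pow(Add(Rational(-10, 9), Add(-27, Mul(-1, 39))), 2) = Pow(Add(Rational(-10, 9), Add(-27, -39)), 2) = Pow(Add(Rational(-10, 9), -66), 2) = Pow(Rational(-604, 9), 2) = Rational(364816, 81)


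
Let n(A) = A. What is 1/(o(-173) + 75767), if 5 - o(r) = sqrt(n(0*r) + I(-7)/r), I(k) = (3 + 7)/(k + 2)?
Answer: 6554278/496630752615 + sqrt(346)/993261505230 ≈ 1.3198e-5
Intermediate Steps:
I(k) = 10/(2 + k)
o(r) = 5 - sqrt(2)*sqrt(-1/r) (o(r) = 5 - sqrt(0*r + (10/(2 - 7))/r) = 5 - sqrt(0 + (10/(-5))/r) = 5 - sqrt(0 + (10*(-1/5))/r) = 5 - sqrt(0 - 2/r) = 5 - sqrt(-2/r) = 5 - sqrt(2)*sqrt(-1/r))
1/(o(-173) + 75767) = 1/((5 - sqrt(2)*sqrt(-1/(-173))) + 75767) = 1/((5 - sqrt(2)*sqrt(-1*(-1/173))) + 75767) = 1/((5 - sqrt(2)*sqrt(1/173)) + 75767) = 1/((5 - sqrt(2)*sqrt(173)/173) + 75767) = 1/((5 - sqrt(346)/173) + 75767) = 1/(75772 - sqrt(346)/173)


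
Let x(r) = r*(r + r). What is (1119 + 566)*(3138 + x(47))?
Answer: 12731860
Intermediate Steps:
x(r) = 2*r² (x(r) = r*(2*r) = 2*r²)
(1119 + 566)*(3138 + x(47)) = (1119 + 566)*(3138 + 2*47²) = 1685*(3138 + 2*2209) = 1685*(3138 + 4418) = 1685*7556 = 12731860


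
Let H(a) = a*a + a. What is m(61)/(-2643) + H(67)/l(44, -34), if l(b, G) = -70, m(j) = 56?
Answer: -6022714/92505 ≈ -65.107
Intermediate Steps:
H(a) = a + a**2 (H(a) = a**2 + a = a + a**2)
m(61)/(-2643) + H(67)/l(44, -34) = 56/(-2643) + (67*(1 + 67))/(-70) = 56*(-1/2643) + (67*68)*(-1/70) = -56/2643 + 4556*(-1/70) = -56/2643 - 2278/35 = -6022714/92505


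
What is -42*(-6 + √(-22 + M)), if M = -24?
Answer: 252 - 42*I*√46 ≈ 252.0 - 284.86*I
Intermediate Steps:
-42*(-6 + √(-22 + M)) = -42*(-6 + √(-22 - 24)) = -42*(-6 + √(-46)) = -42*(-6 + I*√46) = 252 - 42*I*√46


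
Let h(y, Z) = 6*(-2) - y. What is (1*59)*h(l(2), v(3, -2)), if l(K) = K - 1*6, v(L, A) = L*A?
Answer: -472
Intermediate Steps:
v(L, A) = A*L
l(K) = -6 + K (l(K) = K - 6 = -6 + K)
h(y, Z) = -12 - y
(1*59)*h(l(2), v(3, -2)) = (1*59)*(-12 - (-6 + 2)) = 59*(-12 - 1*(-4)) = 59*(-12 + 4) = 59*(-8) = -472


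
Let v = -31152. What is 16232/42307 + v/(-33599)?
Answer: 1863326632/1421472893 ≈ 1.3108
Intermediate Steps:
16232/42307 + v/(-33599) = 16232/42307 - 31152/(-33599) = 16232*(1/42307) - 31152*(-1/33599) = 16232/42307 + 31152/33599 = 1863326632/1421472893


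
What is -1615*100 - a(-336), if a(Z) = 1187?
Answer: -162687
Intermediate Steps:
-1615*100 - a(-336) = -1615*100 - 1*1187 = -161500 - 1187 = -162687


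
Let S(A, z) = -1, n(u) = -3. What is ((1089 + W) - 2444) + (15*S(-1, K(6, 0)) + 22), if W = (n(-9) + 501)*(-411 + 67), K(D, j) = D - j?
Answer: -172660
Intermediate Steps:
W = -171312 (W = (-3 + 501)*(-411 + 67) = 498*(-344) = -171312)
((1089 + W) - 2444) + (15*S(-1, K(6, 0)) + 22) = ((1089 - 171312) - 2444) + (15*(-1) + 22) = (-170223 - 2444) + (-15 + 22) = -172667 + 7 = -172660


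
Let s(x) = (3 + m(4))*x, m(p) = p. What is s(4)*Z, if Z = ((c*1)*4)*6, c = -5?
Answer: -3360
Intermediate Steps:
s(x) = 7*x (s(x) = (3 + 4)*x = 7*x)
Z = -120 (Z = (-5*1*4)*6 = -5*4*6 = -20*6 = -120)
s(4)*Z = (7*4)*(-120) = 28*(-120) = -3360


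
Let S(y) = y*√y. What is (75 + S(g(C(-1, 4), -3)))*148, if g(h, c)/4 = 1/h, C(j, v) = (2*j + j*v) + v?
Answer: 11100 - 296*I*√2 ≈ 11100.0 - 418.61*I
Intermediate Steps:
C(j, v) = v + 2*j + j*v
g(h, c) = 4/h
S(y) = y^(3/2)
(75 + S(g(C(-1, 4), -3)))*148 = (75 + (4/(4 + 2*(-1) - 1*4))^(3/2))*148 = (75 + (4/(4 - 2 - 4))^(3/2))*148 = (75 + (4/(-2))^(3/2))*148 = (75 + (4*(-½))^(3/2))*148 = (75 + (-2)^(3/2))*148 = (75 - 2*I*√2)*148 = 11100 - 296*I*√2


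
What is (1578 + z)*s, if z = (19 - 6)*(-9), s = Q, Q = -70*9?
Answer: -920430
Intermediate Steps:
Q = -630
s = -630
z = -117 (z = 13*(-9) = -117)
(1578 + z)*s = (1578 - 117)*(-630) = 1461*(-630) = -920430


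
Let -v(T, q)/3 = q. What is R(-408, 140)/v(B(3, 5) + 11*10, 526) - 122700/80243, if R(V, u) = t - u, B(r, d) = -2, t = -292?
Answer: -26492604/21103909 ≈ -1.2553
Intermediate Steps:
R(V, u) = -292 - u
v(T, q) = -3*q
R(-408, 140)/v(B(3, 5) + 11*10, 526) - 122700/80243 = (-292 - 1*140)/((-3*526)) - 122700/80243 = (-292 - 140)/(-1578) - 122700*1/80243 = -432*(-1/1578) - 122700/80243 = 72/263 - 122700/80243 = -26492604/21103909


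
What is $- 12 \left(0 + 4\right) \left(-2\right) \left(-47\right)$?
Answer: $-4512$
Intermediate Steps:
$- 12 \left(0 + 4\right) \left(-2\right) \left(-47\right) = - 12 \cdot 4 \left(-2\right) \left(-47\right) = \left(-12\right) \left(-8\right) \left(-47\right) = 96 \left(-47\right) = -4512$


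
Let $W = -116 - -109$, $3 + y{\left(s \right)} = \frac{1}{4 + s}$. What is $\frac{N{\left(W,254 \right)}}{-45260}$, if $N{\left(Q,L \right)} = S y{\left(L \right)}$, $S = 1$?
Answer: $\frac{773}{11677080} \approx 6.6198 \cdot 10^{-5}$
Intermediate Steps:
$y{\left(s \right)} = -3 + \frac{1}{4 + s}$
$W = -7$ ($W = -116 + 109 = -7$)
$N{\left(Q,L \right)} = \frac{-11 - 3 L}{4 + L}$ ($N{\left(Q,L \right)} = 1 \frac{-11 - 3 L}{4 + L} = \frac{-11 - 3 L}{4 + L}$)
$\frac{N{\left(W,254 \right)}}{-45260} = \frac{\frac{1}{4 + 254} \left(-11 - 762\right)}{-45260} = \frac{-11 - 762}{258} \left(- \frac{1}{45260}\right) = \frac{1}{258} \left(-773\right) \left(- \frac{1}{45260}\right) = \left(- \frac{773}{258}\right) \left(- \frac{1}{45260}\right) = \frac{773}{11677080}$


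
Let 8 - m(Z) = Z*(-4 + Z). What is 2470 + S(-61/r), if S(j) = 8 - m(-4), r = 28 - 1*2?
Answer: 2502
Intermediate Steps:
r = 26 (r = 28 - 2 = 26)
m(Z) = 8 - Z*(-4 + Z)
S(j) = 32 (S(j) = 8 - (8 - 1*(-4)² + 4*(-4)) = 8 - (8 - 1*16 - 16) = 8 - (8 - 16 - 16) = 8 - 1*(-24) = 8 + 24 = 32)
2470 + S(-61/r) = 2470 + 32 = 2502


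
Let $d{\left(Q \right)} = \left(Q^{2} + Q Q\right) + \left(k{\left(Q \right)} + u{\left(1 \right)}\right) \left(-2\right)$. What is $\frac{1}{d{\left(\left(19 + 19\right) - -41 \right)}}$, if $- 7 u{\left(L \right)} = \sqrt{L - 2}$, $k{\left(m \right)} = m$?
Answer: $\frac{150969}{1860541957} - \frac{7 i}{3721083914} \approx 8.1143 \cdot 10^{-5} - 1.8812 \cdot 10^{-9} i$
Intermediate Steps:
$u{\left(L \right)} = - \frac{\sqrt{-2 + L}}{7}$ ($u{\left(L \right)} = - \frac{\sqrt{L - 2}}{7} = - \frac{\sqrt{-2 + L}}{7}$)
$d{\left(Q \right)} = - 2 Q + 2 Q^{2} + \frac{2 i}{7}$ ($d{\left(Q \right)} = \left(Q^{2} + Q Q\right) + \left(Q - \frac{\sqrt{-2 + 1}}{7}\right) \left(-2\right) = \left(Q^{2} + Q^{2}\right) + \left(Q - \frac{\sqrt{-1}}{7}\right) \left(-2\right) = 2 Q^{2} + \left(Q - \frac{i}{7}\right) \left(-2\right) = 2 Q^{2} - \left(2 Q - \frac{2 i}{7}\right) = - 2 Q + 2 Q^{2} + \frac{2 i}{7}$)
$\frac{1}{d{\left(\left(19 + 19\right) - -41 \right)}} = \frac{1}{- 2 \left(\left(19 + 19\right) - -41\right) + 2 \left(\left(19 + 19\right) - -41\right)^{2} + \frac{2 i}{7}} = \frac{1}{- 2 \left(38 + 41\right) + 2 \left(38 + 41\right)^{2} + \frac{2 i}{7}} = \frac{1}{\left(-2\right) 79 + 2 \cdot 79^{2} + \frac{2 i}{7}} = \frac{1}{-158 + 2 \cdot 6241 + \frac{2 i}{7}} = \frac{1}{-158 + 12482 + \frac{2 i}{7}} = \frac{1}{12324 + \frac{2 i}{7}} = \frac{49 \left(12324 - \frac{2 i}{7}\right)}{7442167828}$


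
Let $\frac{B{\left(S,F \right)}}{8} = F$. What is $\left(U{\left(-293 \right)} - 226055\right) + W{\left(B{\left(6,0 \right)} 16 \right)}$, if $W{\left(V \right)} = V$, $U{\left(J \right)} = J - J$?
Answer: $-226055$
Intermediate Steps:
$B{\left(S,F \right)} = 8 F$
$U{\left(J \right)} = 0$
$\left(U{\left(-293 \right)} - 226055\right) + W{\left(B{\left(6,0 \right)} 16 \right)} = \left(0 - 226055\right) + 8 \cdot 0 \cdot 16 = -226055 + 0 \cdot 16 = -226055 + 0 = -226055$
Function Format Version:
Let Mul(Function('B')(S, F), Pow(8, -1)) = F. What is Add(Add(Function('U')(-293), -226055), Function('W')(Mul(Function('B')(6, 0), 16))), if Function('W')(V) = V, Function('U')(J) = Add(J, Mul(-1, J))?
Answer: -226055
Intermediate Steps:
Function('B')(S, F) = Mul(8, F)
Function('U')(J) = 0
Add(Add(Function('U')(-293), -226055), Function('W')(Mul(Function('B')(6, 0), 16))) = Add(Add(0, -226055), Mul(Mul(8, 0), 16)) = Add(-226055, Mul(0, 16)) = Add(-226055, 0) = -226055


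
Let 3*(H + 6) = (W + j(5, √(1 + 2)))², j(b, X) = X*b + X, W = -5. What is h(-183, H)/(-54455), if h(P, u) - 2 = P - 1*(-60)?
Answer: 121/54455 ≈ 0.0022220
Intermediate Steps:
j(b, X) = X + X*b
H = -6 + (-5 + 6*√3)²/3 (H = -6 + (-5 + √(1 + 2)*(1 + 5))²/3 = -6 + (-5 + √3*6)²/3 = -6 + (-5 + 6*√3)²/3 ≈ 3.6923)
h(P, u) = 62 + P (h(P, u) = 2 + (P - 1*(-60)) = 2 + (P + 60) = 2 + (60 + P) = 62 + P)
h(-183, H)/(-54455) = (62 - 183)/(-54455) = -121*(-1/54455) = 121/54455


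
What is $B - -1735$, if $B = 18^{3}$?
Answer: $7567$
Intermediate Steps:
$B = 5832$
$B - -1735 = 5832 - -1735 = 5832 + 1735 = 7567$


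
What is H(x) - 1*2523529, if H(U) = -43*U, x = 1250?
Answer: -2577279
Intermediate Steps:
H(x) - 1*2523529 = -43*1250 - 1*2523529 = -53750 - 2523529 = -2577279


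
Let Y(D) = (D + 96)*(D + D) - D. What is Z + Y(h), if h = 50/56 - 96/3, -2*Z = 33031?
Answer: -8044489/392 ≈ -20522.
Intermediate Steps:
Z = -33031/2 (Z = -½*33031 = -33031/2 ≈ -16516.)
h = -871/28 (h = 50*(1/56) - 96*⅓ = 25/28 - 32 = -871/28 ≈ -31.107)
Y(D) = -D + 2*D*(96 + D) (Y(D) = (96 + D)*(2*D) - D = 2*D*(96 + D) - D = -D + 2*D*(96 + D))
Z + Y(h) = -33031/2 - 871*(191 + 2*(-871/28))/28 = -33031/2 - 871*(191 - 871/14)/28 = -33031/2 - 871/28*1803/14 = -33031/2 - 1570413/392 = -8044489/392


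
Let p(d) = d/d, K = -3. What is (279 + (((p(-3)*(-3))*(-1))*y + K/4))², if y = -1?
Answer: 1212201/16 ≈ 75763.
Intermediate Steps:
p(d) = 1
(279 + (((p(-3)*(-3))*(-1))*y + K/4))² = (279 + (((1*(-3))*(-1))*(-1) - 3/4))² = (279 + (-3*(-1)*(-1) - 3*¼))² = (279 + (3*(-1) - ¾))² = (279 + (-3 - ¾))² = (279 - 15/4)² = (1101/4)² = 1212201/16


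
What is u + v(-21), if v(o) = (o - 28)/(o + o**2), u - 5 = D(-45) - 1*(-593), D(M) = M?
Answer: 33173/60 ≈ 552.88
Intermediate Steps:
u = 553 (u = 5 + (-45 - 1*(-593)) = 5 + (-45 + 593) = 5 + 548 = 553)
v(o) = (-28 + o)/(o + o**2)
u + v(-21) = 553 + (-28 - 21)/((-21)*(1 - 21)) = 553 - 1/21*(-49)/(-20) = 553 - 1/21*(-1/20)*(-49) = 553 - 7/60 = 33173/60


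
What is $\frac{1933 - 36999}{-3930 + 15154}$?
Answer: $- \frac{17533}{5612} \approx -3.1242$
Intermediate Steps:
$\frac{1933 - 36999}{-3930 + 15154} = - \frac{35066}{11224} = \left(-35066\right) \frac{1}{11224} = - \frac{17533}{5612}$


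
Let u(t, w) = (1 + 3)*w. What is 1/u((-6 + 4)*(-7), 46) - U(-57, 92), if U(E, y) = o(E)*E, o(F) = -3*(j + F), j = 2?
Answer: 1730521/184 ≈ 9405.0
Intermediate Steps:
o(F) = -6 - 3*F (o(F) = -3*(2 + F) = -6 - 3*F)
U(E, y) = E*(-6 - 3*E) (U(E, y) = (-6 - 3*E)*E = E*(-6 - 3*E))
u(t, w) = 4*w
1/u((-6 + 4)*(-7), 46) - U(-57, 92) = 1/(4*46) - (-3)*(-57)*(2 - 57) = 1/184 - (-3)*(-57)*(-55) = 1/184 - 1*(-9405) = 1/184 + 9405 = 1730521/184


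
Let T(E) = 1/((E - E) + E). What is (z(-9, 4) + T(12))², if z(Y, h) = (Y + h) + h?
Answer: 121/144 ≈ 0.84028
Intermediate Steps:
z(Y, h) = Y + 2*h
T(E) = 1/E (T(E) = 1/(0 + E) = 1/E)
(z(-9, 4) + T(12))² = ((-9 + 2*4) + 1/12)² = ((-9 + 8) + 1/12)² = (-1 + 1/12)² = (-11/12)² = 121/144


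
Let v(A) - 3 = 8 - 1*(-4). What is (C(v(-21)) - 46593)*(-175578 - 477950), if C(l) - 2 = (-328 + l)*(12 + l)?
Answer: 35971488176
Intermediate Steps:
v(A) = 15 (v(A) = 3 + (8 - 1*(-4)) = 3 + (8 + 4) = 3 + 12 = 15)
C(l) = 2 + (-328 + l)*(12 + l)
(C(v(-21)) - 46593)*(-175578 - 477950) = ((-3934 + 15² - 316*15) - 46593)*(-175578 - 477950) = ((-3934 + 225 - 4740) - 46593)*(-653528) = (-8449 - 46593)*(-653528) = -55042*(-653528) = 35971488176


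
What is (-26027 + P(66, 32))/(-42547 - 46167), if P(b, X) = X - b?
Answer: 26061/88714 ≈ 0.29376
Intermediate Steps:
(-26027 + P(66, 32))/(-42547 - 46167) = (-26027 + (32 - 1*66))/(-42547 - 46167) = (-26027 + (32 - 66))/(-88714) = (-26027 - 34)*(-1/88714) = -26061*(-1/88714) = 26061/88714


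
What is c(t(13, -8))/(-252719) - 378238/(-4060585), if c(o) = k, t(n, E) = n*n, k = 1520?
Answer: 4706096838/54009841085 ≈ 0.087134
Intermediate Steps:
t(n, E) = n²
c(o) = 1520
c(t(13, -8))/(-252719) - 378238/(-4060585) = 1520/(-252719) - 378238/(-4060585) = 1520*(-1/252719) - 378238*(-1/4060585) = -80/13301 + 378238/4060585 = 4706096838/54009841085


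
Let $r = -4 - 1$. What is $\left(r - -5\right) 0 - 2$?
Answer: $-2$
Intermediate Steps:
$r = -5$ ($r = -4 - 1 = -5$)
$\left(r - -5\right) 0 - 2 = \left(-5 - -5\right) 0 - 2 = \left(-5 + 5\right) 0 - 2 = 0 \cdot 0 - 2 = 0 - 2 = -2$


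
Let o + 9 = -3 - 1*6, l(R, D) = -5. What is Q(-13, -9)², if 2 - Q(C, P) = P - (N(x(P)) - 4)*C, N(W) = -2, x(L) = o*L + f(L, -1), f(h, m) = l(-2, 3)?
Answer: 7921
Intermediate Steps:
f(h, m) = -5
o = -18 (o = -9 + (-3 - 1*6) = -9 + (-3 - 6) = -9 - 9 = -18)
x(L) = -5 - 18*L (x(L) = -18*L - 5 = -5 - 18*L)
Q(C, P) = 2 - P - 6*C (Q(C, P) = 2 - (P - (-2 - 4)*C) = 2 - (P - (-6)*C) = 2 - (P + 6*C) = 2 + (-P - 6*C) = 2 - P - 6*C)
Q(-13, -9)² = (2 - 1*(-9) - 6*(-13))² = (2 + 9 + 78)² = 89² = 7921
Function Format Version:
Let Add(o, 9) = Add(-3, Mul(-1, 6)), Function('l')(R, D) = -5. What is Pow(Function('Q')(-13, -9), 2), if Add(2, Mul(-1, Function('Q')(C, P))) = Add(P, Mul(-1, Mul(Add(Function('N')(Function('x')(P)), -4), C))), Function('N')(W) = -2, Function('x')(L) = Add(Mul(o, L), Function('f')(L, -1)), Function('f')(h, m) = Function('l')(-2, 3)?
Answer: 7921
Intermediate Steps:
Function('f')(h, m) = -5
o = -18 (o = Add(-9, Add(-3, Mul(-1, 6))) = Add(-9, Add(-3, -6)) = Add(-9, -9) = -18)
Function('x')(L) = Add(-5, Mul(-18, L)) (Function('x')(L) = Add(Mul(-18, L), -5) = Add(-5, Mul(-18, L)))
Function('Q')(C, P) = Add(2, Mul(-1, P), Mul(-6, C)) (Function('Q')(C, P) = Add(2, Mul(-1, Add(P, Mul(-1, Mul(Add(-2, -4), C))))) = Add(2, Mul(-1, Add(P, Mul(-1, Mul(-6, C))))) = Add(2, Mul(-1, Add(P, Mul(6, C)))) = Add(2, Add(Mul(-1, P), Mul(-6, C))) = Add(2, Mul(-1, P), Mul(-6, C)))
Pow(Function('Q')(-13, -9), 2) = Pow(Add(2, Mul(-1, -9), Mul(-6, -13)), 2) = Pow(Add(2, 9, 78), 2) = Pow(89, 2) = 7921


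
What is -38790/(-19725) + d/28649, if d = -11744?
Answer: 58642954/37673435 ≈ 1.5566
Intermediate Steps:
-38790/(-19725) + d/28649 = -38790/(-19725) - 11744/28649 = -38790*(-1/19725) - 11744*1/28649 = 2586/1315 - 11744/28649 = 58642954/37673435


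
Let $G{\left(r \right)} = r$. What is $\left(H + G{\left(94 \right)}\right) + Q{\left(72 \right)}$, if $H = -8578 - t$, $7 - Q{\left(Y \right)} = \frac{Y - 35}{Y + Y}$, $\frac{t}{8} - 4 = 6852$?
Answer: $- \frac{9118837}{144} \approx -63325.0$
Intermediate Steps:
$t = 54848$ ($t = 32 + 8 \cdot 6852 = 32 + 54816 = 54848$)
$Q{\left(Y \right)} = 7 - \frac{-35 + Y}{2 Y}$ ($Q{\left(Y \right)} = 7 - \frac{Y - 35}{Y + Y} = 7 - \frac{-35 + Y}{2 Y}$)
$H = -63426$ ($H = -8578 - 54848 = -63426$)
$\left(H + G{\left(94 \right)}\right) + Q{\left(72 \right)} = \left(-63426 + 94\right) + \frac{35 + 13 \cdot 72}{2 \cdot 72} = -63332 + \frac{1}{2} \cdot \frac{1}{72} \left(35 + 936\right) = -63332 + \frac{1}{2} \cdot \frac{1}{72} \cdot 971 = -63332 + \frac{971}{144} = - \frac{9118837}{144}$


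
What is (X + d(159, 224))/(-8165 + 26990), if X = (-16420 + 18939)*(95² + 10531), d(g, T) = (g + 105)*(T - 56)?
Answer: 49305916/18825 ≈ 2619.2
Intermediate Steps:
d(g, T) = (-56 + T)*(105 + g) (d(g, T) = (105 + g)*(-56 + T) = (-56 + T)*(105 + g))
X = 49261564 (X = 2519*(9025 + 10531) = 2519*19556 = 49261564)
(X + d(159, 224))/(-8165 + 26990) = (49261564 + (-5880 - 56*159 + 105*224 + 224*159))/(-8165 + 26990) = (49261564 + (-5880 - 8904 + 23520 + 35616))/18825 = (49261564 + 44352)*(1/18825) = 49305916*(1/18825) = 49305916/18825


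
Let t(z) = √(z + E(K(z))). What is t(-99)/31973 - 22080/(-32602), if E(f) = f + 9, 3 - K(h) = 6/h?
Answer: 11040/16301 + I*√94677/1055109 ≈ 0.67726 + 0.00029163*I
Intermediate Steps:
K(h) = 3 - 6/h
E(f) = 9 + f
t(z) = √(12 + z - 6/z) (t(z) = √(z + (9 + (3 - 6/z))) = √(z + (12 - 6/z)) = √(12 + z - 6/z))
t(-99)/31973 - 22080/(-32602) = √(12 - 99 - 6/(-99))/31973 - 22080/(-32602) = √(12 - 99 - 6*(-1/99))*(1/31973) - 22080*(-1/32602) = √(12 - 99 + 2/33)*(1/31973) + 11040/16301 = √(-2869/33)*(1/31973) + 11040/16301 = (I*√94677/33)*(1/31973) + 11040/16301 = I*√94677/1055109 + 11040/16301 = 11040/16301 + I*√94677/1055109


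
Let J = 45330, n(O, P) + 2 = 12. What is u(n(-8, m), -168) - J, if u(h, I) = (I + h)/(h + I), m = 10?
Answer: -45329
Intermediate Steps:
n(O, P) = 10 (n(O, P) = -2 + 12 = 10)
u(h, I) = 1 (u(h, I) = (I + h)/(I + h) = 1)
u(n(-8, m), -168) - J = 1 - 1*45330 = 1 - 45330 = -45329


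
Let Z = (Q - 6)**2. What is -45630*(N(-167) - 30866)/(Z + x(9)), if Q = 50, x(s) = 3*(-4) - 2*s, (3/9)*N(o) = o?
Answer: 715638105/953 ≈ 7.5093e+5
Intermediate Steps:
N(o) = 3*o
x(s) = -12 - 2*s
Z = 1936 (Z = (50 - 6)**2 = 44**2 = 1936)
-45630*(N(-167) - 30866)/(Z + x(9)) = -45630*(3*(-167) - 30866)/(1936 + (-12 - 2*9)) = -45630*(-501 - 30866)/(1936 + (-12 - 18)) = -45630*(-31367/(1936 - 30)) = -45630/(1906*(-1/31367)) = -45630/(-1906/31367) = -45630*(-31367/1906) = 715638105/953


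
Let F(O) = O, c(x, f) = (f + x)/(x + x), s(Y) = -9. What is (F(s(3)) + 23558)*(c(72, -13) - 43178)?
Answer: -146417626577/144 ≈ -1.0168e+9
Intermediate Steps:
c(x, f) = (f + x)/(2*x) (c(x, f) = (f + x)/((2*x)) = (f + x)*(1/(2*x)) = (f + x)/(2*x))
(F(s(3)) + 23558)*(c(72, -13) - 43178) = (-9 + 23558)*((1/2)*(-13 + 72)/72 - 43178) = 23549*((1/2)*(1/72)*59 - 43178) = 23549*(59/144 - 43178) = 23549*(-6217573/144) = -146417626577/144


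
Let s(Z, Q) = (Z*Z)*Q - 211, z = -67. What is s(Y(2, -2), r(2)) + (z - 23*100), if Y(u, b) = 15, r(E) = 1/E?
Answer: -4931/2 ≈ -2465.5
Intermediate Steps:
s(Z, Q) = -211 + Q*Z² (s(Z, Q) = Z²*Q - 211 = Q*Z² - 211 = -211 + Q*Z²)
s(Y(2, -2), r(2)) + (z - 23*100) = (-211 + 15²/2) + (-67 - 23*100) = (-211 + (½)*225) + (-67 - 2300) = (-211 + 225/2) - 2367 = -197/2 - 2367 = -4931/2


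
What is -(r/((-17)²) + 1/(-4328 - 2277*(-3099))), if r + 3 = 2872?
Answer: -58725260044/5915510655 ≈ -9.9273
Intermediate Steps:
r = 2869 (r = -3 + 2872 = 2869)
-(r/((-17)²) + 1/(-4328 - 2277*(-3099))) = -(2869/((-17)²) + 1/(-4328 - 2277*(-3099))) = -(2869/289 - 1/3099/(-6605)) = -(2869*(1/289) - 1/6605*(-1/3099)) = -(2869/289 + 1/20468895) = -1*58725260044/5915510655 = -58725260044/5915510655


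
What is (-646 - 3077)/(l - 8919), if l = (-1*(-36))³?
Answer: -1241/12579 ≈ -0.098657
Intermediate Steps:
l = 46656 (l = 36³ = 46656)
(-646 - 3077)/(l - 8919) = (-646 - 3077)/(46656 - 8919) = -3723/37737 = -3723*1/37737 = -1241/12579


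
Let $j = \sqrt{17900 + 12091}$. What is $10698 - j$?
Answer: $10698 - \sqrt{29991} \approx 10525.0$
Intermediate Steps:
$j = \sqrt{29991} \approx 173.18$
$10698 - j = 10698 - \sqrt{29991}$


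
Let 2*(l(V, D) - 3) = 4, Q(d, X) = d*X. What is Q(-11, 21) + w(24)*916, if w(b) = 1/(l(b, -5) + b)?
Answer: -5783/29 ≈ -199.41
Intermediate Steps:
Q(d, X) = X*d
l(V, D) = 5 (l(V, D) = 3 + (1/2)*4 = 3 + 2 = 5)
w(b) = 1/(5 + b)
Q(-11, 21) + w(24)*916 = 21*(-11) + 916/(5 + 24) = -231 + 916/29 = -5783/29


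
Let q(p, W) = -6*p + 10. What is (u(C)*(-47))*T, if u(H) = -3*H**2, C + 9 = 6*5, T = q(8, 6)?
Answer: -2362878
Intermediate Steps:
q(p, W) = 10 - 6*p
T = -38 (T = 10 - 6*8 = 10 - 48 = -38)
C = 21 (C = -9 + 6*5 = -9 + 30 = 21)
(u(C)*(-47))*T = (-3*21**2*(-47))*(-38) = (-3*441*(-47))*(-38) = -1323*(-47)*(-38) = 62181*(-38) = -2362878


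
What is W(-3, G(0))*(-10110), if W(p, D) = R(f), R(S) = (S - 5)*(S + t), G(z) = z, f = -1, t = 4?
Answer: 181980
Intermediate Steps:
R(S) = (-5 + S)*(4 + S) (R(S) = (S - 5)*(S + 4) = (-5 + S)*(4 + S))
W(p, D) = -18 (W(p, D) = -20 + (-1)² - 1*(-1) = -20 + 1 + 1 = -18)
W(-3, G(0))*(-10110) = -18*(-10110) = 181980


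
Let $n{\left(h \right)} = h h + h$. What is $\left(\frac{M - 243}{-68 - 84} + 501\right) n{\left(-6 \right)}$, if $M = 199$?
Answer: $\frac{285735}{19} \approx 15039.0$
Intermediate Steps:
$n{\left(h \right)} = h + h^{2}$ ($n{\left(h \right)} = h^{2} + h = h + h^{2}$)
$\left(\frac{M - 243}{-68 - 84} + 501\right) n{\left(-6 \right)} = \left(\frac{199 - 243}{-68 - 84} + 501\right) \left(- 6 \left(1 - 6\right)\right) = \left(- \frac{44}{-152} + 501\right) \left(\left(-6\right) \left(-5\right)\right) = \left(\left(-44\right) \left(- \frac{1}{152}\right) + 501\right) 30 = \left(\frac{11}{38} + 501\right) 30 = \frac{19049}{38} \cdot 30 = \frac{285735}{19}$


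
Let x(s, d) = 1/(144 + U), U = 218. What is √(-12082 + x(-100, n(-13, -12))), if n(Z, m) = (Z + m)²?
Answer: I*√1583273246/362 ≈ 109.92*I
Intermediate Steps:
x(s, d) = 1/362 (x(s, d) = 1/(144 + 218) = 1/362)
√(-12082 + x(-100, n(-13, -12))) = √(-12082 + 1/362) = √(-4373683/362) = I*√1583273246/362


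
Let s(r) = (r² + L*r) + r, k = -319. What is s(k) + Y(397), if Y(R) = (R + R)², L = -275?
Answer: 819603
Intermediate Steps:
Y(R) = 4*R² (Y(R) = (2*R)² = 4*R²)
s(r) = r² - 274*r (s(r) = (r² - 275*r) + r = r² - 274*r)
s(k) + Y(397) = -319*(-274 - 319) + 4*397² = -319*(-593) + 4*157609 = 189167 + 630436 = 819603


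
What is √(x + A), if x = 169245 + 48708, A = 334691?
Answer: 2*√138161 ≈ 743.40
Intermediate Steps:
x = 217953
√(x + A) = √(217953 + 334691) = √552644 = 2*√138161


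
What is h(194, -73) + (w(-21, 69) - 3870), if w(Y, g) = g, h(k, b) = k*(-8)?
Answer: -5353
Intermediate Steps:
h(k, b) = -8*k
h(194, -73) + (w(-21, 69) - 3870) = -8*194 + (69 - 3870) = -1552 - 3801 = -5353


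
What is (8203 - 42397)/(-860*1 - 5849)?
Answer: 34194/6709 ≈ 5.0967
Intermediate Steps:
(8203 - 42397)/(-860*1 - 5849) = -34194/(-860 - 5849) = -34194/(-6709) = -34194*(-1/6709) = 34194/6709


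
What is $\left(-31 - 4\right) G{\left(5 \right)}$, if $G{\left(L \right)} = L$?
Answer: $-175$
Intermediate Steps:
$\left(-31 - 4\right) G{\left(5 \right)} = \left(-31 - 4\right) 5 = \left(-35\right) 5 = -175$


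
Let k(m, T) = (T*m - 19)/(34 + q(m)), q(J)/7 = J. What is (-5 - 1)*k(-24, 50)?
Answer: -3657/67 ≈ -54.582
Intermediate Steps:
q(J) = 7*J
k(m, T) = (-19 + T*m)/(34 + 7*m) (k(m, T) = (T*m - 19)/(34 + 7*m) = (-19 + T*m)/(34 + 7*m))
(-5 - 1)*k(-24, 50) = (-5 - 1)*((-19 + 50*(-24))/(34 + 7*(-24))) = -6*(-19 - 1200)/(34 - 168) = -6*(-1219)/(-134) = -(-3)*(-1219)/67 = -6*1219/134 = -3657/67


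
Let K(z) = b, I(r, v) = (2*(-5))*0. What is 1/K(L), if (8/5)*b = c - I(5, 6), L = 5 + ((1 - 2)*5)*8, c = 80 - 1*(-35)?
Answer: 8/575 ≈ 0.013913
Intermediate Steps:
I(r, v) = 0 (I(r, v) = -10*0 = 0)
c = 115 (c = 80 + 35 = 115)
L = -35 (L = 5 - 1*5*8 = 5 - 5*8 = 5 - 40 = -35)
b = 575/8 (b = 5*(115 - 1*0)/8 = 5*(115 + 0)/8 = (5/8)*115 = 575/8 ≈ 71.875)
K(z) = 575/8
1/K(L) = 1/(575/8) = 8/575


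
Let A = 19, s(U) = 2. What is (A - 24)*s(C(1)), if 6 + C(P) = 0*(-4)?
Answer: -10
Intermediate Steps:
C(P) = -6 (C(P) = -6 + 0*(-4) = -6 + 0 = -6)
(A - 24)*s(C(1)) = (19 - 24)*2 = -5*2 = -10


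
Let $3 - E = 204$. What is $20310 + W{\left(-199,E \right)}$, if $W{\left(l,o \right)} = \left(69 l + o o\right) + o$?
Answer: $46779$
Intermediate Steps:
$E = -201$ ($E = 3 - 204 = -201$)
$W{\left(l,o \right)} = o + o^{2} + 69 l$ ($W{\left(l,o \right)} = \left(69 l + o^{2}\right) + o = \left(o^{2} + 69 l\right) + o = o + o^{2} + 69 l$)
$20310 + W{\left(-199,E \right)} = 20310 + \left(-201 + \left(-201\right)^{2} + 69 \left(-199\right)\right) = 20310 - -26469 = 20310 + 26469 = 46779$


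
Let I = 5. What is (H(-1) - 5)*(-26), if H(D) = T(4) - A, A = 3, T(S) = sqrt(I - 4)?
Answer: 182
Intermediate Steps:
T(S) = 1 (T(S) = sqrt(5 - 4) = sqrt(1) = 1)
H(D) = -2 (H(D) = 1 - 1*3 = 1 - 3 = -2)
(H(-1) - 5)*(-26) = (-2 - 5)*(-26) = -7*(-26) = 182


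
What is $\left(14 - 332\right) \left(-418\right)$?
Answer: $132924$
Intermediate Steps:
$\left(14 - 332\right) \left(-418\right) = \left(-318\right) \left(-418\right) = 132924$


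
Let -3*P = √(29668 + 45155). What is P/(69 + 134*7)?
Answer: -7*√1527/3021 ≈ -0.090546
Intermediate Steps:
P = -7*√1527/3 (P = -√(29668 + 45155)/3 = -7*√1527/3 ≈ -91.179)
P/(69 + 134*7) = (-7*√1527/3)/(69 + 134*7) = (-7*√1527/3)/(69 + 938) = -7*√1527/3/1007 = -7*√1527/3*(1/1007) = -7*√1527/3021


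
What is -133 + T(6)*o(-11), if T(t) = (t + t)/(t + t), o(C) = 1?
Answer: -132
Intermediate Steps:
T(t) = 1 (T(t) = (2*t)/((2*t)) = (2*t)*(1/(2*t)) = 1)
-133 + T(6)*o(-11) = -133 + 1*1 = -133 + 1 = -132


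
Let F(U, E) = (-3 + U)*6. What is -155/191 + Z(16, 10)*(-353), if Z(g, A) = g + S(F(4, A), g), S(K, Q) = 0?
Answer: -1078923/191 ≈ -5648.8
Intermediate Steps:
F(U, E) = -18 + 6*U
Z(g, A) = g (Z(g, A) = g + 0 = g)
-155/191 + Z(16, 10)*(-353) = -155/191 + 16*(-353) = -155*1/191 - 5648 = -155/191 - 5648 = -1078923/191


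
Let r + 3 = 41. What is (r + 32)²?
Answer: 4900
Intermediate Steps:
r = 38 (r = -3 + 41 = 38)
(r + 32)² = (38 + 32)² = 70² = 4900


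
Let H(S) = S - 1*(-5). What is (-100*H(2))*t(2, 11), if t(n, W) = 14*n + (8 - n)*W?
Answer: -65800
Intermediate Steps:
H(S) = 5 + S (H(S) = S + 5 = 5 + S)
t(n, W) = 14*n + W*(8 - n)
(-100*H(2))*t(2, 11) = (-100*(5 + 2))*(8*11 + 14*2 - 1*11*2) = (-100*7)*(88 + 28 - 22) = -700*94 = -65800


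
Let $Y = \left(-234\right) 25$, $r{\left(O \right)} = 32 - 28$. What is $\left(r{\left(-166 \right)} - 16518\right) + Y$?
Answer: $-22364$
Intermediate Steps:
$r{\left(O \right)} = 4$
$Y = -5850$
$\left(r{\left(-166 \right)} - 16518\right) + Y = \left(4 - 16518\right) - 5850 = -16514 - 5850 = -22364$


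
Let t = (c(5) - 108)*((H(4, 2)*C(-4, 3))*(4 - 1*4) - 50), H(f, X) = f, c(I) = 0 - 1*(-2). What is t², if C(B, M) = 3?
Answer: 28090000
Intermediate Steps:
c(I) = 2 (c(I) = 0 + 2 = 2)
t = 5300 (t = (2 - 108)*((4*3)*(4 - 1*4) - 50) = -106*(12*(4 - 4) - 50) = -106*(12*0 - 50) = -106*(0 - 50) = -106*(-50) = 5300)
t² = 5300² = 28090000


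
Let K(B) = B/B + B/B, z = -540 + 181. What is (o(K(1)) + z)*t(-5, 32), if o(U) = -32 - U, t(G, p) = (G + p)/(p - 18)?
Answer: -10611/14 ≈ -757.93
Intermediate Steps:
t(G, p) = (G + p)/(-18 + p)
z = -359
K(B) = 2 (K(B) = 1 + 1 = 2)
(o(K(1)) + z)*t(-5, 32) = ((-32 - 1*2) - 359)*((-5 + 32)/(-18 + 32)) = ((-32 - 2) - 359)*(27/14) = (-34 - 359)*((1/14)*27) = -393*27/14 = -10611/14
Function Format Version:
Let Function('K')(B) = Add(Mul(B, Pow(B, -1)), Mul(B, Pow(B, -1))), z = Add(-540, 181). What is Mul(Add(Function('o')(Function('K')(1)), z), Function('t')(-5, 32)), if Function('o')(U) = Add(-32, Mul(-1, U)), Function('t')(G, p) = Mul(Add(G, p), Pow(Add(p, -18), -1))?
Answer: Rational(-10611, 14) ≈ -757.93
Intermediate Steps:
Function('t')(G, p) = Mul(Pow(Add(-18, p), -1), Add(G, p)) (Function('t')(G, p) = Mul(Add(G, p), Pow(Add(-18, p), -1)) = Mul(Pow(Add(-18, p), -1), Add(G, p)))
z = -359
Function('K')(B) = 2 (Function('K')(B) = Add(1, 1) = 2)
Mul(Add(Function('o')(Function('K')(1)), z), Function('t')(-5, 32)) = Mul(Add(Add(-32, Mul(-1, 2)), -359), Mul(Pow(Add(-18, 32), -1), Add(-5, 32))) = Mul(Add(Add(-32, -2), -359), Mul(Pow(14, -1), 27)) = Mul(Add(-34, -359), Mul(Rational(1, 14), 27)) = Mul(-393, Rational(27, 14)) = Rational(-10611, 14)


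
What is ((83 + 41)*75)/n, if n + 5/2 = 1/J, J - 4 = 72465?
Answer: -449307800/120781 ≈ -3720.0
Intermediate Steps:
J = 72469 (J = 4 + 72465 = 72469)
n = -362343/144938 (n = -5/2 + 1/72469 = -362343/144938 ≈ -2.5000)
((83 + 41)*75)/n = ((83 + 41)*75)/(-362343/144938) = (124*75)*(-144938/362343) = 9300*(-144938/362343) = -449307800/120781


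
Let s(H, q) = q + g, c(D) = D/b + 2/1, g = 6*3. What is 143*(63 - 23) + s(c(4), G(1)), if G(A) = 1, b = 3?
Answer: 5739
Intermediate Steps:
g = 18
c(D) = 2 + D/3 (c(D) = D/3 + 2/1 = D*(⅓) + 2*1 = D/3 + 2 = 2 + D/3)
s(H, q) = 18 + q (s(H, q) = q + 18 = 18 + q)
143*(63 - 23) + s(c(4), G(1)) = 143*(63 - 23) + (18 + 1) = 143*40 + 19 = 5720 + 19 = 5739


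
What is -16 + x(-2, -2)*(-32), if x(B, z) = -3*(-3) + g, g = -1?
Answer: -272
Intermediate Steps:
x(B, z) = 8 (x(B, z) = -3*(-3) - 1 = 9 - 1 = 8)
-16 + x(-2, -2)*(-32) = -16 + 8*(-32) = -16 - 256 = -272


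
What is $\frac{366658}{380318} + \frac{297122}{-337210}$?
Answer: $\frac{2659974846}{32061758195} \approx 0.082964$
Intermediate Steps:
$\frac{366658}{380318} + \frac{297122}{-337210} = 366658 \cdot \frac{1}{380318} + 297122 \left(- \frac{1}{337210}\right) = \frac{183329}{190159} - \frac{148561}{168605} = \frac{2659974846}{32061758195}$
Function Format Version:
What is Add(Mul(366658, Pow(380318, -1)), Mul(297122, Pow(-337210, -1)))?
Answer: Rational(2659974846, 32061758195) ≈ 0.082964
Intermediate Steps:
Add(Mul(366658, Pow(380318, -1)), Mul(297122, Pow(-337210, -1))) = Add(Mul(366658, Rational(1, 380318)), Mul(297122, Rational(-1, 337210))) = Add(Rational(183329, 190159), Rational(-148561, 168605)) = Rational(2659974846, 32061758195)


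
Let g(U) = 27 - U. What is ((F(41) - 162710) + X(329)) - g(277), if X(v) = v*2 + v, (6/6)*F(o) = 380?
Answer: -161093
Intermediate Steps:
F(o) = 380
X(v) = 3*v (X(v) = 2*v + v = 3*v)
((F(41) - 162710) + X(329)) - g(277) = ((380 - 162710) + 3*329) - (27 - 1*277) = (-162330 + 987) - (27 - 277) = -161343 - 1*(-250) = -161343 + 250 = -161093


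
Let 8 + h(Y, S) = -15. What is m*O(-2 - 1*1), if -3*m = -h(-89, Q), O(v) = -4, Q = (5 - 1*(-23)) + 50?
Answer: 92/3 ≈ 30.667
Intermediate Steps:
Q = 78 (Q = (5 + 23) + 50 = 28 + 50 = 78)
h(Y, S) = -23 (h(Y, S) = -8 - 15 = -23)
m = -23/3 (m = -(-1)*(-23)/3 = -1/3*23 = -23/3 ≈ -7.6667)
m*O(-2 - 1*1) = -23/3*(-4) = 92/3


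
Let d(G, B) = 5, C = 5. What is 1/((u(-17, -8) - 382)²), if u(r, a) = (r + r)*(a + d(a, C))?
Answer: 1/78400 ≈ 1.2755e-5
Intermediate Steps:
u(r, a) = 2*r*(5 + a) (u(r, a) = (r + r)*(a + 5) = (2*r)*(5 + a) = 2*r*(5 + a))
1/((u(-17, -8) - 382)²) = 1/((2*(-17)*(5 - 8) - 382)²) = 1/((2*(-17)*(-3) - 382)²) = 1/((102 - 382)²) = 1/((-280)²) = 1/78400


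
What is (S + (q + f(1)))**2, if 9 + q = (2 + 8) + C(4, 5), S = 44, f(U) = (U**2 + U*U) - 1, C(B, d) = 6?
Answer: 2704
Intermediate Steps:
f(U) = -1 + 2*U**2 (f(U) = (U**2 + U**2) - 1 = 2*U**2 - 1 = -1 + 2*U**2)
q = 7 (q = -9 + ((2 + 8) + 6) = -9 + (10 + 6) = -9 + 16 = 7)
(S + (q + f(1)))**2 = (44 + (7 + (-1 + 2*1**2)))**2 = (44 + (7 + (-1 + 2*1)))**2 = (44 + (7 + (-1 + 2)))**2 = (44 + (7 + 1))**2 = (44 + 8)**2 = 52**2 = 2704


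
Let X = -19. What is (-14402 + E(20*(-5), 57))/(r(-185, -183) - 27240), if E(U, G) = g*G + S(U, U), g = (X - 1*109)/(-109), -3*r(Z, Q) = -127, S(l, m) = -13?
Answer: 4691817/8893637 ≈ 0.52755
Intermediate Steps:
r(Z, Q) = 127/3 (r(Z, Q) = -⅓*(-127) = 127/3)
g = 128/109 (g = (-19 - 1*109)/(-109) = (-19 - 109)*(-1/109) = -128*(-1/109) = 128/109 ≈ 1.1743)
E(U, G) = -13 + 128*G/109 (E(U, G) = 128*G/109 - 13 = -13 + 128*G/109)
(-14402 + E(20*(-5), 57))/(r(-185, -183) - 27240) = (-14402 + (-13 + (128/109)*57))/(127/3 - 27240) = (-14402 + (-13 + 7296/109))/(-81593/3) = (-14402 + 5879/109)*(-3/81593) = -1563939/109*(-3/81593) = 4691817/8893637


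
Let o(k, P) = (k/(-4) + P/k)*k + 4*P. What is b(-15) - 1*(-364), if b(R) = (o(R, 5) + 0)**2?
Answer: 21449/16 ≈ 1340.6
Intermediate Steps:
o(k, P) = 4*P + k*(-k/4 + P/k) (o(k, P) = (k*(-1/4) + P/k)*k + 4*P = (-k/4 + P/k)*k + 4*P = k*(-k/4 + P/k) + 4*P = 4*P + k*(-k/4 + P/k))
b(R) = (25 - R**2/4)**2 (b(R) = ((5*5 - R**2/4) + 0)**2 = ((25 - R**2/4) + 0)**2 = (25 - R**2/4)**2)
b(-15) - 1*(-364) = (-100 + (-15)**2)**2/16 - 1*(-364) = (-100 + 225)**2/16 + 364 = (1/16)*125**2 + 364 = (1/16)*15625 + 364 = 15625/16 + 364 = 21449/16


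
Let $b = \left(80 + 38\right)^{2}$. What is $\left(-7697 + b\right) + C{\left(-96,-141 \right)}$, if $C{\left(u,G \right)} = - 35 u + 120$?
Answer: $9707$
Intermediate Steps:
$C{\left(u,G \right)} = 120 - 35 u$
$b = 13924$ ($b = 118^{2} = 13924$)
$\left(-7697 + b\right) + C{\left(-96,-141 \right)} = \left(-7697 + 13924\right) + \left(120 - -3360\right) = 6227 + \left(120 + 3360\right) = 6227 + 3480 = 9707$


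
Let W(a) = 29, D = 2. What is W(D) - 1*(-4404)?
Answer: 4433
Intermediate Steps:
W(D) - 1*(-4404) = 29 - 1*(-4404) = 29 + 4404 = 4433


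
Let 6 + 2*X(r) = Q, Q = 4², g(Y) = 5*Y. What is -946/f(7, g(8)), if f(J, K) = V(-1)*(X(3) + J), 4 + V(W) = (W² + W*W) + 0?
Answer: 473/12 ≈ 39.417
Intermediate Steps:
V(W) = -4 + 2*W² (V(W) = -4 + ((W² + W*W) + 0) = -4 + ((W² + W²) + 0) = -4 + (2*W² + 0) = -4 + 2*W²)
Q = 16
X(r) = 5 (X(r) = -3 + (½)*16 = -3 + 8 = 5)
f(J, K) = -10 - 2*J (f(J, K) = (-4 + 2*(-1)²)*(5 + J) = (-4 + 2*1)*(5 + J) = (-4 + 2)*(5 + J) = -2*(5 + J) = -10 - 2*J)
-946/f(7, g(8)) = -946/(-10 - 2*7) = -946/(-10 - 14) = -946/(-24) = -946*(-1/24) = 473/12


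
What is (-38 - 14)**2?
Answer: 2704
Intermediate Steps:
(-38 - 14)**2 = (-52)**2 = 2704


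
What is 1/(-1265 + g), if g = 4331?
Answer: 1/3066 ≈ 0.00032616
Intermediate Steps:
1/(-1265 + g) = 1/(-1265 + 4331) = 1/3066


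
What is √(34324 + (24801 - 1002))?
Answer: √58123 ≈ 241.09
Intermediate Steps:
√(34324 + (24801 - 1002)) = √(34324 + 23799) = √58123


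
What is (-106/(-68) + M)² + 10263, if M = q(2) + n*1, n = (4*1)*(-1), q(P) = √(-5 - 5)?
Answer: 11859357/1156 - 83*I*√10/17 ≈ 10259.0 - 15.439*I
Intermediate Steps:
q(P) = I*√10 (q(P) = √(-10) = I*√10)
n = -4 (n = 4*(-1) = -4)
M = -4 + I*√10 (M = I*√10 - 4*1 = I*√10 - 4 = -4 + I*√10 ≈ -4.0 + 3.1623*I)
(-106/(-68) + M)² + 10263 = (-106/(-68) + (-4 + I*√10))² + 10263 = (-106*(-1/68) + (-4 + I*√10))² + 10263 = (53/34 + (-4 + I*√10))² + 10263 = (-83/34 + I*√10)² + 10263 = 10263 + (-83/34 + I*√10)²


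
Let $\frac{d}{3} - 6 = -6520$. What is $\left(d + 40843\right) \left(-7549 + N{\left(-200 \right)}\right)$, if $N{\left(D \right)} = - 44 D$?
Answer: $26647551$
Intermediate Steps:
$d = -19542$ ($d = 18 + 3 \left(-6520\right) = 18 - 19560 = -19542$)
$\left(d + 40843\right) \left(-7549 + N{\left(-200 \right)}\right) = \left(-19542 + 40843\right) \left(-7549 - -8800\right) = 21301 \left(-7549 + 8800\right) = 21301 \cdot 1251 = 26647551$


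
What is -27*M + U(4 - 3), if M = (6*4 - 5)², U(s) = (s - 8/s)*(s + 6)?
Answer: -9796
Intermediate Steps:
U(s) = (6 + s)*(s - 8/s) (U(s) = (s - 8/s)*(6 + s) = (6 + s)*(s - 8/s))
M = 361 (M = (24 - 5)² = 19² = 361)
-27*M + U(4 - 3) = -27*361 + (-8 + (4 - 3)² - 48/(4 - 3) + 6*(4 - 3)) = -9747 + (-8 + 1² - 48/1 + 6*1) = -9747 + (-8 + 1 - 48*1 + 6) = -9747 + (-8 + 1 - 48 + 6) = -9747 - 49 = -9796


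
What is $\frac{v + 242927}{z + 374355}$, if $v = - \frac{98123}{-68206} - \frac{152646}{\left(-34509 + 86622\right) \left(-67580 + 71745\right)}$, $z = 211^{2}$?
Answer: $\frac{1198783521002365583}{2067035257110738040} \approx 0.57995$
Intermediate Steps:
$z = 44521$
$v = \frac{7095749688753}{4934718764290}$ ($v = \left(-98123\right) \left(- \frac{1}{68206}\right) - \frac{152646}{52113 \cdot 4165} = \frac{98123}{68206} - \frac{152646}{217050645} = \frac{98123}{68206} - \frac{50882}{72350215} = \frac{7095749688753}{4934718764290} \approx 1.4379$)
$\frac{v + 242927}{z + 374355} = \frac{\frac{7095749688753}{4934718764290} + 242927}{44521 + 374355} = \frac{1198783521002365583}{4934718764290 \cdot 418876} = \frac{1198783521002365583}{4934718764290} \cdot \frac{1}{418876} = \frac{1198783521002365583}{2067035257110738040}$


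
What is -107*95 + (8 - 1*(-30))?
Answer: -10127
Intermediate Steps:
-107*95 + (8 - 1*(-30)) = -10165 + (8 + 30) = -10165 + 38 = -10127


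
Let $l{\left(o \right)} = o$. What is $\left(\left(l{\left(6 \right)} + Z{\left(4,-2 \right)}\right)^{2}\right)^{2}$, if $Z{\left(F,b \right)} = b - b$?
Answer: $1296$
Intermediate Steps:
$Z{\left(F,b \right)} = 0$
$\left(\left(l{\left(6 \right)} + Z{\left(4,-2 \right)}\right)^{2}\right)^{2} = \left(\left(6 + 0\right)^{2}\right)^{2} = \left(6^{2}\right)^{2} = 36^{2} = 1296$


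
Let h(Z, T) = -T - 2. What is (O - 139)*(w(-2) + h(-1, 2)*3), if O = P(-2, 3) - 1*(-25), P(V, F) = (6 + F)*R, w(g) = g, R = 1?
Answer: 1470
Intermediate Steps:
P(V, F) = 6 + F (P(V, F) = (6 + F)*1 = 6 + F)
h(Z, T) = -2 - T
O = 34 (O = (6 + 3) - 1*(-25) = 9 + 25 = 34)
(O - 139)*(w(-2) + h(-1, 2)*3) = (34 - 139)*(-2 + (-2 - 1*2)*3) = -105*(-2 + (-2 - 2)*3) = -105*(-2 - 4*3) = -105*(-2 - 12) = -105*(-14) = 1470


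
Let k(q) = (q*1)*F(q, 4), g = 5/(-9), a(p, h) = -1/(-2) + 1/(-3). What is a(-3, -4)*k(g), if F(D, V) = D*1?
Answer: 25/486 ≈ 0.051440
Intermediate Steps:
F(D, V) = D
a(p, h) = ⅙ (a(p, h) = -1*(-½) + 1*(-⅓) = ½ - ⅓ = ⅙)
g = -5/9 (g = 5*(-⅑) = -5/9 ≈ -0.55556)
k(q) = q² (k(q) = (q*1)*q = q*q = q²)
a(-3, -4)*k(g) = (-5/9)²/6 = (⅙)*(25/81) = 25/486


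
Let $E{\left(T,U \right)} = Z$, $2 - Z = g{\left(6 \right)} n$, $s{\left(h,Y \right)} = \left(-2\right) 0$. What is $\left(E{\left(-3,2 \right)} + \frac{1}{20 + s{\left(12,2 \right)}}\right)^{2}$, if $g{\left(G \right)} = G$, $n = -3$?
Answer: $\frac{160801}{400} \approx 402.0$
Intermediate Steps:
$s{\left(h,Y \right)} = 0$
$Z = 20$ ($Z = 2 - 6 \left(-3\right) = 2 - -18 = 2 + 18 = 20$)
$E{\left(T,U \right)} = 20$
$\left(E{\left(-3,2 \right)} + \frac{1}{20 + s{\left(12,2 \right)}}\right)^{2} = \left(20 + \frac{1}{20 + 0}\right)^{2} = \left(20 + \frac{1}{20}\right)^{2} = \left(\frac{401}{20}\right)^{2} = \frac{160801}{400}$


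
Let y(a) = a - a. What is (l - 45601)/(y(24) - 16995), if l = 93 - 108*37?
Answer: 49504/16995 ≈ 2.9129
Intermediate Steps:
l = -3903 (l = 93 - 3996 = -3903)
y(a) = 0
(l - 45601)/(y(24) - 16995) = (-3903 - 45601)/(0 - 16995) = -49504/(-16995) = -49504*(-1/16995) = 49504/16995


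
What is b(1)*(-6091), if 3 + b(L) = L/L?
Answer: 12182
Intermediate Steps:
b(L) = -2 (b(L) = -3 + L/L = -3 + 1 = -2)
b(1)*(-6091) = -2*(-6091) = 12182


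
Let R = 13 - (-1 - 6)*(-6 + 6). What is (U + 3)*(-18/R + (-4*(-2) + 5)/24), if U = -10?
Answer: 1841/312 ≈ 5.9006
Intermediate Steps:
R = 13 (R = 13 - (-7)*0 = 13 - 1*0 = 13 + 0 = 13)
(U + 3)*(-18/R + (-4*(-2) + 5)/24) = (-10 + 3)*(-18/13 + (-4*(-2) + 5)/24) = -7*(-18*1/13 + (8 + 5)*(1/24)) = -7*(-18/13 + 13*(1/24)) = -7*(-18/13 + 13/24) = -7*(-263/312) = 1841/312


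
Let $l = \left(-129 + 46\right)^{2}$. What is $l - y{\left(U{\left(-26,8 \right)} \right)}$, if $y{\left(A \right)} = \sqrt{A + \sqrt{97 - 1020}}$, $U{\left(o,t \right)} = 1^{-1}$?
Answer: $6889 - \sqrt{1 + i \sqrt{923}} \approx 6885.0 - 3.8339 i$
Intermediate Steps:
$U{\left(o,t \right)} = 1$
$l = 6889$ ($l = \left(-83\right)^{2} = 6889$)
$y{\left(A \right)} = \sqrt{A + i \sqrt{923}}$ ($y{\left(A \right)} = \sqrt{A + \sqrt{-923}} = \sqrt{A + i \sqrt{923}}$)
$l - y{\left(U{\left(-26,8 \right)} \right)} = 6889 - \sqrt{1 + i \sqrt{923}}$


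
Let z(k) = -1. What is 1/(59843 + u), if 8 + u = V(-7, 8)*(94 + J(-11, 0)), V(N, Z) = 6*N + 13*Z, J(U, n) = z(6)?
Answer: 1/65601 ≈ 1.5244e-5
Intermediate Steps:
J(U, n) = -1
u = 5758 (u = -8 + (6*(-7) + 13*8)*(94 - 1) = -8 + (-42 + 104)*93 = -8 + 62*93 = -8 + 5766 = 5758)
1/(59843 + u) = 1/(59843 + 5758) = 1/65601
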